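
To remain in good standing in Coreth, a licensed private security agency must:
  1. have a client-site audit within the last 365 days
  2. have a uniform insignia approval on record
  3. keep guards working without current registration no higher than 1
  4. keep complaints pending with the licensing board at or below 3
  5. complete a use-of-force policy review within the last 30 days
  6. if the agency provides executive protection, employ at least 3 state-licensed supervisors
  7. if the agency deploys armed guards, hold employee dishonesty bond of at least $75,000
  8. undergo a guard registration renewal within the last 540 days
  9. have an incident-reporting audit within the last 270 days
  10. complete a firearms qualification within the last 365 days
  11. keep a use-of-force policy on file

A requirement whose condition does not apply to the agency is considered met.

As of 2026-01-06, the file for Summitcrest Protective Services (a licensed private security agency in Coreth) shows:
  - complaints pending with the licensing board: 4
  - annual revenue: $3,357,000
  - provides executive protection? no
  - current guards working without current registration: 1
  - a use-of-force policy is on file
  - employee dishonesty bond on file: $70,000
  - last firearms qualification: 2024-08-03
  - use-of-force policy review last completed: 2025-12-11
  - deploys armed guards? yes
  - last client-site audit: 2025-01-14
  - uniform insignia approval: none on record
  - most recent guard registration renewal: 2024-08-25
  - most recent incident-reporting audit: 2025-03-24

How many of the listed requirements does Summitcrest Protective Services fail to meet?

5

1. client-site audit 357 days ago vs limit 365 → met
2. uniform insignia approval absent → not met
3. guards working without current registration 1 ≤ 1 → met
4. complaints pending with the licensing board 4 > 3 → not met
5. use-of-force policy review 26 days ago vs limit 30 → met
6. condition 'provides executive protection' does not hold → requirement n/a → met
7. condition 'deploys armed guards' holds; employee dishonesty bond $70,000 < $75,000 → not met
8. guard registration renewal 499 days ago vs limit 540 → met
9. incident-reporting audit 288 days ago vs limit 270 → not met
10. firearms qualification 521 days ago vs limit 365 → not met
11. use-of-force policy present → met
Not met: 5 of 11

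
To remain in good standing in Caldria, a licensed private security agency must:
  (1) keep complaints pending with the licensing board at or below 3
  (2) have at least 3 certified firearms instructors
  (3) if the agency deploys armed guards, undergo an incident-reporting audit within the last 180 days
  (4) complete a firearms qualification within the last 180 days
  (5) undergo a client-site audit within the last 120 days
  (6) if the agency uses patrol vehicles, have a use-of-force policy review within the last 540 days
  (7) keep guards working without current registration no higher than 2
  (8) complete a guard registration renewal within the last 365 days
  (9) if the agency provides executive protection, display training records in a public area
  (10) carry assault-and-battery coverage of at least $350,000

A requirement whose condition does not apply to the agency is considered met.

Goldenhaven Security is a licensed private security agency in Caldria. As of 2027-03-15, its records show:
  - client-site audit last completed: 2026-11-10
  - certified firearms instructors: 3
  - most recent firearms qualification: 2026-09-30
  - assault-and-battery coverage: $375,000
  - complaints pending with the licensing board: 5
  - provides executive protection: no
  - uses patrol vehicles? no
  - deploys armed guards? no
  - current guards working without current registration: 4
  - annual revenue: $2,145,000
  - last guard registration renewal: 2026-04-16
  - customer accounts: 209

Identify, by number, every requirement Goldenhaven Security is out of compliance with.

1, 5, 7

1. complaints pending with the licensing board 5 > 3 → not met
2. certified firearms instructors 3 ≥ 3 → met
3. condition 'deploys armed guards' does not hold → requirement n/a → met
4. firearms qualification 166 days ago vs limit 180 → met
5. client-site audit 125 days ago vs limit 120 → not met
6. condition 'uses patrol vehicles' does not hold → requirement n/a → met
7. guards working without current registration 4 > 2 → not met
8. guard registration renewal 333 days ago vs limit 365 → met
9. condition 'provides executive protection' does not hold → requirement n/a → met
10. assault-and-battery coverage $375,000 ≥ $350,000 → met
Not met: 1, 5, 7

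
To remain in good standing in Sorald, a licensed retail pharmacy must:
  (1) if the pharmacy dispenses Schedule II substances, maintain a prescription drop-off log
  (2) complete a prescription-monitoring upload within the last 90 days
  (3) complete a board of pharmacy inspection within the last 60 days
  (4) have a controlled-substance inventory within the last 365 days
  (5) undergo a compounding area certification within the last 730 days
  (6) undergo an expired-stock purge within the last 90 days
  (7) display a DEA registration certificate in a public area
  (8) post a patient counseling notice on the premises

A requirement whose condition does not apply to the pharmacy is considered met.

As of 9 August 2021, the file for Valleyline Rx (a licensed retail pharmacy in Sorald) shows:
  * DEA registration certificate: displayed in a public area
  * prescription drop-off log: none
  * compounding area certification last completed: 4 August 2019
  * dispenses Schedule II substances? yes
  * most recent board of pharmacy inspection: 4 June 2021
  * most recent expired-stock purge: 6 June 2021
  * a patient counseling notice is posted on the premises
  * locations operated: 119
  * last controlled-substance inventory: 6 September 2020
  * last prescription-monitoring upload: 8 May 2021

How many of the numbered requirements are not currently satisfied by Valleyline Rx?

1. condition 'dispenses Schedule II substances' holds; prescription drop-off log absent → not met
2. prescription-monitoring upload 93 days ago vs limit 90 → not met
3. board of pharmacy inspection 66 days ago vs limit 60 → not met
4. controlled-substance inventory 337 days ago vs limit 365 → met
5. compounding area certification 736 days ago vs limit 730 → not met
6. expired-stock purge 64 days ago vs limit 90 → met
7. DEA registration certificate present → met
8. patient counseling notice present → met
Not met: 4 of 8

4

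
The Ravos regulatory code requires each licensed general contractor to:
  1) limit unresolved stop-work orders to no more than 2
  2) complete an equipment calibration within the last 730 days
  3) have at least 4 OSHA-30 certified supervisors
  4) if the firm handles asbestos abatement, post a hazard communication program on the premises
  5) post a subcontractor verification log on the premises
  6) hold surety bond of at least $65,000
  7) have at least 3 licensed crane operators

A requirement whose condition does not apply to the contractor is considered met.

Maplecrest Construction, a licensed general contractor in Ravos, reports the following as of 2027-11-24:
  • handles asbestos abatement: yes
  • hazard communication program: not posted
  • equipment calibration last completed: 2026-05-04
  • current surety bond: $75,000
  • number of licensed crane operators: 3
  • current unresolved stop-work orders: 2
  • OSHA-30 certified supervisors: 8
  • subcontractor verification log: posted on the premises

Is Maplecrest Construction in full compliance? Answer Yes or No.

1. unresolved stop-work orders 2 ≤ 2 → met
2. equipment calibration 569 days ago vs limit 730 → met
3. OSHA-30 certified supervisors 8 ≥ 4 → met
4. condition 'handles asbestos abatement' holds; hazard communication program absent → not met
5. subcontractor verification log present → met
6. surety bond $75,000 ≥ $65,000 → met
7. licensed crane operators 3 ≥ 3 → met
Not met: 4

No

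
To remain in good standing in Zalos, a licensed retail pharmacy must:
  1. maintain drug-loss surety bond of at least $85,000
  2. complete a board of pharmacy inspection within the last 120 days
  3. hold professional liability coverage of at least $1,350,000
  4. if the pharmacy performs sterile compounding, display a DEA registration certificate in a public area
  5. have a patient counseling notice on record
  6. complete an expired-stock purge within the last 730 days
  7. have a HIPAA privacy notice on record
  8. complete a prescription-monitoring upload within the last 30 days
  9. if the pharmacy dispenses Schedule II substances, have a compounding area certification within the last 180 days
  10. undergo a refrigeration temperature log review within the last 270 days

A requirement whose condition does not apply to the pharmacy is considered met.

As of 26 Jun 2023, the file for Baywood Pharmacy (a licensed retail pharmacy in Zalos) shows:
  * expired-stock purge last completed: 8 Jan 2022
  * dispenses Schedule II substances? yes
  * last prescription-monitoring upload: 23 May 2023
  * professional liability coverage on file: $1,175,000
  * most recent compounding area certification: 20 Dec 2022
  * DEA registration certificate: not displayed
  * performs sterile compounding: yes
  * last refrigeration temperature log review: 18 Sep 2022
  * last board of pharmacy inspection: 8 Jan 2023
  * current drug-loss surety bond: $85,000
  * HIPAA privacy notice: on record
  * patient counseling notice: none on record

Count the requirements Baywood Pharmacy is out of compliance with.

1. drug-loss surety bond $85,000 ≥ $85,000 → met
2. board of pharmacy inspection 169 days ago vs limit 120 → not met
3. professional liability coverage $1,175,000 < $1,350,000 → not met
4. condition 'performs sterile compounding' holds; DEA registration certificate absent → not met
5. patient counseling notice absent → not met
6. expired-stock purge 534 days ago vs limit 730 → met
7. HIPAA privacy notice present → met
8. prescription-monitoring upload 34 days ago vs limit 30 → not met
9. condition 'dispenses Schedule II substances' holds; compounding area certification 188 days ago vs limit 180 → not met
10. refrigeration temperature log review 281 days ago vs limit 270 → not met
Not met: 7 of 10

7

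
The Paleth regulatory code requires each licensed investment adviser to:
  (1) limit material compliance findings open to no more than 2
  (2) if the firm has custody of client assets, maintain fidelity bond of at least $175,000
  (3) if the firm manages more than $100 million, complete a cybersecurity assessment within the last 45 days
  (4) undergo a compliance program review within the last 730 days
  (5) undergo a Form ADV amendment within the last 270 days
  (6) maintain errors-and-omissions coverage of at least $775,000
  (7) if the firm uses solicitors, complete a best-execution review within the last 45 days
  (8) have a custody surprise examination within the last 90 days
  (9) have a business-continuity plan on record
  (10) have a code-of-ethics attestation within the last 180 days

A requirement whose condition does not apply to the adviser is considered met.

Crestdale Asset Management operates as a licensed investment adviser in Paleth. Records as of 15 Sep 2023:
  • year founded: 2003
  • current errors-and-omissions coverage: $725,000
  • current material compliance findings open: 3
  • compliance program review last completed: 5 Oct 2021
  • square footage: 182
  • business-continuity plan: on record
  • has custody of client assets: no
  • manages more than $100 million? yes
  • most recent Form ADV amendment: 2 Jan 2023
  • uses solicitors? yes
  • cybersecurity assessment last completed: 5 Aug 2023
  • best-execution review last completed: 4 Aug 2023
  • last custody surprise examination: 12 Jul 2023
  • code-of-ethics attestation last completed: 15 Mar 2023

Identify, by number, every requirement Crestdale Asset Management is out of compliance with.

1. material compliance findings open 3 > 2 → not met
2. condition 'has custody of client assets' does not hold → requirement n/a → met
3. condition 'manages more than $100 million' holds; cybersecurity assessment 41 days ago vs limit 45 → met
4. compliance program review 710 days ago vs limit 730 → met
5. Form ADV amendment 256 days ago vs limit 270 → met
6. errors-and-omissions coverage $725,000 < $775,000 → not met
7. condition 'uses solicitors' holds; best-execution review 42 days ago vs limit 45 → met
8. custody surprise examination 65 days ago vs limit 90 → met
9. business-continuity plan present → met
10. code-of-ethics attestation 184 days ago vs limit 180 → not met
Not met: 1, 6, 10

1, 6, 10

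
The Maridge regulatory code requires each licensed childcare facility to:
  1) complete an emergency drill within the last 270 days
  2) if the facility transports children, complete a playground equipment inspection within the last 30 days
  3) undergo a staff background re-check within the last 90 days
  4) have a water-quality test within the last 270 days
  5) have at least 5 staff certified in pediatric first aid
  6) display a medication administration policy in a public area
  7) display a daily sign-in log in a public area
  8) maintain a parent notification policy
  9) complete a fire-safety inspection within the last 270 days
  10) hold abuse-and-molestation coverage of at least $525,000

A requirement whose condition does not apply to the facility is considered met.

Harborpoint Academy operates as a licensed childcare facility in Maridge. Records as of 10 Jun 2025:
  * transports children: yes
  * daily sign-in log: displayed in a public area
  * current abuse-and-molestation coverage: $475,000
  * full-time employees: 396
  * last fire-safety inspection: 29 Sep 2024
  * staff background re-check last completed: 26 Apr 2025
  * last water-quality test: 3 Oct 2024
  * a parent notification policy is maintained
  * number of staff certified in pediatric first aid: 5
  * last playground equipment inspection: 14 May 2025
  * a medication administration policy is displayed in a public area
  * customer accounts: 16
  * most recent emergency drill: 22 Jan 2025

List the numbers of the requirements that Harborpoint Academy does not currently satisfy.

10

1. emergency drill 139 days ago vs limit 270 → met
2. condition 'transports children' holds; playground equipment inspection 27 days ago vs limit 30 → met
3. staff background re-check 45 days ago vs limit 90 → met
4. water-quality test 250 days ago vs limit 270 → met
5. staff certified in pediatric first aid 5 ≥ 5 → met
6. medication administration policy present → met
7. daily sign-in log present → met
8. parent notification policy present → met
9. fire-safety inspection 254 days ago vs limit 270 → met
10. abuse-and-molestation coverage $475,000 < $525,000 → not met
Not met: 10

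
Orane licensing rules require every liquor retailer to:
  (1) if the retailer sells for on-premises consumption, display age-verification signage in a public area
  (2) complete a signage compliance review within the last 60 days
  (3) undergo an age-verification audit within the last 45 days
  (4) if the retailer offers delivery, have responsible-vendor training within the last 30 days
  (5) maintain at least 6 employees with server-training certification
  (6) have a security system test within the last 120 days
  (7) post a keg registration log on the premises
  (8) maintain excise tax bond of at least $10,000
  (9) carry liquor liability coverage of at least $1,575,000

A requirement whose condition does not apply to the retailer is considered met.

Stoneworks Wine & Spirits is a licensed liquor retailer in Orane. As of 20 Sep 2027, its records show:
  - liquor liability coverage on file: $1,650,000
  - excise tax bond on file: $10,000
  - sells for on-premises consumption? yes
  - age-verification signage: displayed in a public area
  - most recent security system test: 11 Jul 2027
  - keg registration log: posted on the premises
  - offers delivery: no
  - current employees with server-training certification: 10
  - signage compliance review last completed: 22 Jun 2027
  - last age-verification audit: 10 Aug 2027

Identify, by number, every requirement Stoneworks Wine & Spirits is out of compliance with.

1. condition 'sells for on-premises consumption' holds; age-verification signage present → met
2. signage compliance review 90 days ago vs limit 60 → not met
3. age-verification audit 41 days ago vs limit 45 → met
4. condition 'offers delivery' does not hold → requirement n/a → met
5. employees with server-training certification 10 ≥ 6 → met
6. security system test 71 days ago vs limit 120 → met
7. keg registration log present → met
8. excise tax bond $10,000 ≥ $10,000 → met
9. liquor liability coverage $1,650,000 ≥ $1,575,000 → met
Not met: 2

2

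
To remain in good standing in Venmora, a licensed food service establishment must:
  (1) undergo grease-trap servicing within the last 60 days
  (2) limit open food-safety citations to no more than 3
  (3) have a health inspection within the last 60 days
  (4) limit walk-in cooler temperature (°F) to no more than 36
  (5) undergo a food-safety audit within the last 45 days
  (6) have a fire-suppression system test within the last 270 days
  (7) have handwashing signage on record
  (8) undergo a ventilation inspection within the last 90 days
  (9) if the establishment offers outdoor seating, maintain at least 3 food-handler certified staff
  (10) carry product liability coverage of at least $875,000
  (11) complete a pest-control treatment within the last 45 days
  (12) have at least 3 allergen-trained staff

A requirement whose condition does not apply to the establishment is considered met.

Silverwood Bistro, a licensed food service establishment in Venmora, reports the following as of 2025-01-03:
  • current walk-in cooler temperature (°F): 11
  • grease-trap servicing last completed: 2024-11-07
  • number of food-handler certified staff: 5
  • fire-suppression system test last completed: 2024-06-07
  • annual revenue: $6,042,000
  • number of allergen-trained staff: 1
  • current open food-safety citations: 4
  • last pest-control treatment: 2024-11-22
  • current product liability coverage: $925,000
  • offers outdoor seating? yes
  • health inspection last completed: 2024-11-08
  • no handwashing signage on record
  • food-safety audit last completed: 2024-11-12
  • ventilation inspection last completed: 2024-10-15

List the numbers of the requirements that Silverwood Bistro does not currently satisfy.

1. grease-trap servicing 57 days ago vs limit 60 → met
2. open food-safety citations 4 > 3 → not met
3. health inspection 56 days ago vs limit 60 → met
4. walk-in cooler temperature (°F) 11 ≤ 36 → met
5. food-safety audit 52 days ago vs limit 45 → not met
6. fire-suppression system test 210 days ago vs limit 270 → met
7. handwashing signage absent → not met
8. ventilation inspection 80 days ago vs limit 90 → met
9. condition 'offers outdoor seating' holds; food-handler certified staff 5 ≥ 3 → met
10. product liability coverage $925,000 ≥ $875,000 → met
11. pest-control treatment 42 days ago vs limit 45 → met
12. allergen-trained staff 1 < 3 → not met
Not met: 2, 5, 7, 12

2, 5, 7, 12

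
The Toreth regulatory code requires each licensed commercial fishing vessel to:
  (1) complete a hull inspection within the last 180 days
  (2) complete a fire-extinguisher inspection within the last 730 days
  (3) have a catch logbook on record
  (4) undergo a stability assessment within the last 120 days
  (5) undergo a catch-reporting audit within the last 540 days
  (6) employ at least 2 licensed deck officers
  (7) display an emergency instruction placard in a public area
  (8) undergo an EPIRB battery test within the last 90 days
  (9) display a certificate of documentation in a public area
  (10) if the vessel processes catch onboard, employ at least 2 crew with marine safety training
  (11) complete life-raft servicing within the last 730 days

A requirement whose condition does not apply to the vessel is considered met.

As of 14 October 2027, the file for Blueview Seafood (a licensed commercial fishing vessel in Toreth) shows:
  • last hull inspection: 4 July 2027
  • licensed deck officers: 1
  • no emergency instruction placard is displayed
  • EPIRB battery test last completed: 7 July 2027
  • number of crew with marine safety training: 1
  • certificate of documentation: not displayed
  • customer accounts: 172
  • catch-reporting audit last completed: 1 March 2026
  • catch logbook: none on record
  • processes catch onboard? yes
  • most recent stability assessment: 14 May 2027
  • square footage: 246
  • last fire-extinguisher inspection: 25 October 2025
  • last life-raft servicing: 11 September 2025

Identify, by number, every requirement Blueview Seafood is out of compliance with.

3, 4, 5, 6, 7, 8, 9, 10, 11

1. hull inspection 102 days ago vs limit 180 → met
2. fire-extinguisher inspection 719 days ago vs limit 730 → met
3. catch logbook absent → not met
4. stability assessment 153 days ago vs limit 120 → not met
5. catch-reporting audit 592 days ago vs limit 540 → not met
6. licensed deck officers 1 < 2 → not met
7. emergency instruction placard absent → not met
8. EPIRB battery test 99 days ago vs limit 90 → not met
9. certificate of documentation absent → not met
10. condition 'processes catch onboard' holds; crew with marine safety training 1 < 2 → not met
11. life-raft servicing 763 days ago vs limit 730 → not met
Not met: 3, 4, 5, 6, 7, 8, 9, 10, 11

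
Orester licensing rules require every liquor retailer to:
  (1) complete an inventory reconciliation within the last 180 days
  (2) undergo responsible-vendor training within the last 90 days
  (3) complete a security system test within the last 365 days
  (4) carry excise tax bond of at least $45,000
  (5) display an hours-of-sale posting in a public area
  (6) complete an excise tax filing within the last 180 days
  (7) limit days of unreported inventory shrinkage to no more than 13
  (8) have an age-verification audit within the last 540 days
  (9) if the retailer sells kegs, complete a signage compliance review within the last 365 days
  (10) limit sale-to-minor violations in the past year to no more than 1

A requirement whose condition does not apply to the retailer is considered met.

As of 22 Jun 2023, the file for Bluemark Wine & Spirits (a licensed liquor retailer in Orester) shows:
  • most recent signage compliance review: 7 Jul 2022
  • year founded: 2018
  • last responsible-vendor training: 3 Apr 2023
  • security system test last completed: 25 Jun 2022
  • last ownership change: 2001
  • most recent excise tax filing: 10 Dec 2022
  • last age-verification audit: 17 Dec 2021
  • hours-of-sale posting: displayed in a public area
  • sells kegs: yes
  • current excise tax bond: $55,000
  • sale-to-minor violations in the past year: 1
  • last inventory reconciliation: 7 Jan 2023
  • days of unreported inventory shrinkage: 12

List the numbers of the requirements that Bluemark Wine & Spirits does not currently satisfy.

1. inventory reconciliation 166 days ago vs limit 180 → met
2. responsible-vendor training 80 days ago vs limit 90 → met
3. security system test 362 days ago vs limit 365 → met
4. excise tax bond $55,000 ≥ $45,000 → met
5. hours-of-sale posting present → met
6. excise tax filing 194 days ago vs limit 180 → not met
7. days of unreported inventory shrinkage 12 ≤ 13 → met
8. age-verification audit 552 days ago vs limit 540 → not met
9. condition 'sells kegs' holds; signage compliance review 350 days ago vs limit 365 → met
10. sale-to-minor violations in the past year 1 ≤ 1 → met
Not met: 6, 8

6, 8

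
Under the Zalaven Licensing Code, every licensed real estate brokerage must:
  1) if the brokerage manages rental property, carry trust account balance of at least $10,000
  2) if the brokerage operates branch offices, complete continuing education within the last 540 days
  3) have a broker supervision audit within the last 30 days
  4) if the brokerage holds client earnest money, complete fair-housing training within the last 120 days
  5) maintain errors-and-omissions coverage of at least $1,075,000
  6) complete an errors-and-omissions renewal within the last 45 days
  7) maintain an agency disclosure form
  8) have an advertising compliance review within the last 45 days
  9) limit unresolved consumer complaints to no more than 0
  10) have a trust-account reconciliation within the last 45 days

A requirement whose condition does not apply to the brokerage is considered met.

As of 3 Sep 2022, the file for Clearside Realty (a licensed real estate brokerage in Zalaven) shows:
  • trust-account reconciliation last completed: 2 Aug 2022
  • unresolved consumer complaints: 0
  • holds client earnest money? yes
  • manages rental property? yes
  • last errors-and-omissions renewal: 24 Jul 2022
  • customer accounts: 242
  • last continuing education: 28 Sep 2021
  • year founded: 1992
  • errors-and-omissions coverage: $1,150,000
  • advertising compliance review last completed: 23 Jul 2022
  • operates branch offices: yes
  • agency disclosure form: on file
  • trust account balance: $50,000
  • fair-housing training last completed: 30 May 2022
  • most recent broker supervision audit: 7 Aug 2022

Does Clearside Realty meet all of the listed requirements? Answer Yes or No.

Yes

1. condition 'manages rental property' holds; trust account balance $50,000 ≥ $10,000 → met
2. condition 'operates branch offices' holds; continuing education 340 days ago vs limit 540 → met
3. broker supervision audit 27 days ago vs limit 30 → met
4. condition 'holds client earnest money' holds; fair-housing training 96 days ago vs limit 120 → met
5. errors-and-omissions coverage $1,150,000 ≥ $1,075,000 → met
6. errors-and-omissions renewal 41 days ago vs limit 45 → met
7. agency disclosure form present → met
8. advertising compliance review 42 days ago vs limit 45 → met
9. unresolved consumer complaints 0 ≤ 0 → met
10. trust-account reconciliation 32 days ago vs limit 45 → met
All met.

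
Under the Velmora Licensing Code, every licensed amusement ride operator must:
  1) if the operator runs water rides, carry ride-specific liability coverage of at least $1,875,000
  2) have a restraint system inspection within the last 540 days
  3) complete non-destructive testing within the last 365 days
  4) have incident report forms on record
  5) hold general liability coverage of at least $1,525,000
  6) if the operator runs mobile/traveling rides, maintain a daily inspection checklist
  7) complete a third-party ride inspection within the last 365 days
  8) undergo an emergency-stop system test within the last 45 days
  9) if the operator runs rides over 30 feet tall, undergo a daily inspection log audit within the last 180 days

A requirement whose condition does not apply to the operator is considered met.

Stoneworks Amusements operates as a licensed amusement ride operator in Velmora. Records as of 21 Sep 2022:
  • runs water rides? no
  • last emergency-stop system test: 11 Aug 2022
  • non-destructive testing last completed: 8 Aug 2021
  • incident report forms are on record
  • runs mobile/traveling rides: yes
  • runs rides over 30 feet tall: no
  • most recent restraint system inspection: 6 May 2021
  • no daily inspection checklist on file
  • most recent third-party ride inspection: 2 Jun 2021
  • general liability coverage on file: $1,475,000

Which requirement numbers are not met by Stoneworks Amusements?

3, 5, 6, 7

1. condition 'runs water rides' does not hold → requirement n/a → met
2. restraint system inspection 503 days ago vs limit 540 → met
3. non-destructive testing 409 days ago vs limit 365 → not met
4. incident report forms present → met
5. general liability coverage $1,475,000 < $1,525,000 → not met
6. condition 'runs mobile/traveling rides' holds; daily inspection checklist absent → not met
7. third-party ride inspection 476 days ago vs limit 365 → not met
8. emergency-stop system test 41 days ago vs limit 45 → met
9. condition 'runs rides over 30 feet tall' does not hold → requirement n/a → met
Not met: 3, 5, 6, 7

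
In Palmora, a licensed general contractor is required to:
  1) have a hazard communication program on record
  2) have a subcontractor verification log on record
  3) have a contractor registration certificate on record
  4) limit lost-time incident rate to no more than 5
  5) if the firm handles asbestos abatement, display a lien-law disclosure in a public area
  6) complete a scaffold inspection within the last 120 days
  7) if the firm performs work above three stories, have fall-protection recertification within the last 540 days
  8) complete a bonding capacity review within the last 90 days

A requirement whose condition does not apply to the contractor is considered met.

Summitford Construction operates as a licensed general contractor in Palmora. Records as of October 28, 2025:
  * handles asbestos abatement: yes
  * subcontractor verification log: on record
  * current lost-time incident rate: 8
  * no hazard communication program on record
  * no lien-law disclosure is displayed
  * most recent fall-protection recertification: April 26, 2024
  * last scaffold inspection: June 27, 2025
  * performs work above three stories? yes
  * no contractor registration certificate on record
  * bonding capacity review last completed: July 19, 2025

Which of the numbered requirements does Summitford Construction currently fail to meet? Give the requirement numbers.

1, 3, 4, 5, 6, 7, 8

1. hazard communication program absent → not met
2. subcontractor verification log present → met
3. contractor registration certificate absent → not met
4. lost-time incident rate 8 > 5 → not met
5. condition 'handles asbestos abatement' holds; lien-law disclosure absent → not met
6. scaffold inspection 123 days ago vs limit 120 → not met
7. condition 'performs work above three stories' holds; fall-protection recertification 550 days ago vs limit 540 → not met
8. bonding capacity review 101 days ago vs limit 90 → not met
Not met: 1, 3, 4, 5, 6, 7, 8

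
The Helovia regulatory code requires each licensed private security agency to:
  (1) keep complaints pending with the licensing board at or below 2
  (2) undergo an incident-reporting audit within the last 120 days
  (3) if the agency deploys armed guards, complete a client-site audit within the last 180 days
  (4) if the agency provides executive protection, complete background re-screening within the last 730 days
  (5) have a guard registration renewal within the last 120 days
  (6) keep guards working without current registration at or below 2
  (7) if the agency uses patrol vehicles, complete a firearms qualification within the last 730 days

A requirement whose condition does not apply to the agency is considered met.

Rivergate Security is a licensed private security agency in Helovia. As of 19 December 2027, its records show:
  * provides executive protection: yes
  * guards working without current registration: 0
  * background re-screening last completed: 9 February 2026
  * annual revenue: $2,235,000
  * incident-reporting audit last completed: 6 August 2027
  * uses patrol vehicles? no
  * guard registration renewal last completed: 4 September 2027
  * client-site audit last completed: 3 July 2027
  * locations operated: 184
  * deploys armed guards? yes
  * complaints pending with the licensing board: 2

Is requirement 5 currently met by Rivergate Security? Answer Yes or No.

Yes

5. guard registration renewal 106 days ago vs limit 120 → met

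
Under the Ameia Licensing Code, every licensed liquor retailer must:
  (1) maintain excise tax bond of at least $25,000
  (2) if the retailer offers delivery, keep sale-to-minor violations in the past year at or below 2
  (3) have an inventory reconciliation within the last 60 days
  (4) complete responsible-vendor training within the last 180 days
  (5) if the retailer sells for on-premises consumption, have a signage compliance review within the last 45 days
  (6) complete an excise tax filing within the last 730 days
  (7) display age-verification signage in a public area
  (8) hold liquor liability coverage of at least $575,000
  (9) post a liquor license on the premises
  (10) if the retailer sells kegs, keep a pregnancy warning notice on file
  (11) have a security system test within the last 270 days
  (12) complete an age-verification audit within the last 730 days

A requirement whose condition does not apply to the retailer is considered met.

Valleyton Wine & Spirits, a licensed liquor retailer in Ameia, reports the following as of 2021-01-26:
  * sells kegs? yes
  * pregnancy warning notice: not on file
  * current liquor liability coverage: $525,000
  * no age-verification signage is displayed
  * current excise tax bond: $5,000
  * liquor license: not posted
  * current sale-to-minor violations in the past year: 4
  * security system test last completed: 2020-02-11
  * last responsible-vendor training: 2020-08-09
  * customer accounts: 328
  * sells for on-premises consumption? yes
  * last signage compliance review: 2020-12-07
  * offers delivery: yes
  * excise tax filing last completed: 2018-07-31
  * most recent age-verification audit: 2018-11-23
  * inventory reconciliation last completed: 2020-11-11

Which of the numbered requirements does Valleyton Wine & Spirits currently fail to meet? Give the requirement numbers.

1. excise tax bond $5,000 < $25,000 → not met
2. condition 'offers delivery' holds; sale-to-minor violations in the past year 4 > 2 → not met
3. inventory reconciliation 76 days ago vs limit 60 → not met
4. responsible-vendor training 170 days ago vs limit 180 → met
5. condition 'sells for on-premises consumption' holds; signage compliance review 50 days ago vs limit 45 → not met
6. excise tax filing 910 days ago vs limit 730 → not met
7. age-verification signage absent → not met
8. liquor liability coverage $525,000 < $575,000 → not met
9. liquor license absent → not met
10. condition 'sells kegs' holds; pregnancy warning notice absent → not met
11. security system test 350 days ago vs limit 270 → not met
12. age-verification audit 795 days ago vs limit 730 → not met
Not met: 1, 2, 3, 5, 6, 7, 8, 9, 10, 11, 12

1, 2, 3, 5, 6, 7, 8, 9, 10, 11, 12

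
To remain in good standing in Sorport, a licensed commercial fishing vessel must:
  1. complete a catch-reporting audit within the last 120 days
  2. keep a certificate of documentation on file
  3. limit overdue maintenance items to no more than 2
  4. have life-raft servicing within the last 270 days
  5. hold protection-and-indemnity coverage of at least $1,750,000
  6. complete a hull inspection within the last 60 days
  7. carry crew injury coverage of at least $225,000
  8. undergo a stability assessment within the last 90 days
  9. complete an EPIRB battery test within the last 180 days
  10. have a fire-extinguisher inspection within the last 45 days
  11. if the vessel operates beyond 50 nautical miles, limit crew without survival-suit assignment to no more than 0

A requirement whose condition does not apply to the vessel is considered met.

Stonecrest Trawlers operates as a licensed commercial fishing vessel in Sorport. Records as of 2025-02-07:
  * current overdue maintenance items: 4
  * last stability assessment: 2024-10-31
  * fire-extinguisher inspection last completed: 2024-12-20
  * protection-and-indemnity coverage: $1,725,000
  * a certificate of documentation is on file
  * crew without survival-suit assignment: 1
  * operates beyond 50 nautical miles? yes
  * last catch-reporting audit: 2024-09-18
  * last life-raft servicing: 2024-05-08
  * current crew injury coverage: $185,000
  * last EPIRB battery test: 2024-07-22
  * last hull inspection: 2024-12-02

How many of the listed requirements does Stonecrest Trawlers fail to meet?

1. catch-reporting audit 142 days ago vs limit 120 → not met
2. certificate of documentation present → met
3. overdue maintenance items 4 > 2 → not met
4. life-raft servicing 275 days ago vs limit 270 → not met
5. protection-and-indemnity coverage $1,725,000 < $1,750,000 → not met
6. hull inspection 67 days ago vs limit 60 → not met
7. crew injury coverage $185,000 < $225,000 → not met
8. stability assessment 99 days ago vs limit 90 → not met
9. EPIRB battery test 200 days ago vs limit 180 → not met
10. fire-extinguisher inspection 49 days ago vs limit 45 → not met
11. condition 'operates beyond 50 nautical miles' holds; crew without survival-suit assignment 1 > 0 → not met
Not met: 10 of 11

10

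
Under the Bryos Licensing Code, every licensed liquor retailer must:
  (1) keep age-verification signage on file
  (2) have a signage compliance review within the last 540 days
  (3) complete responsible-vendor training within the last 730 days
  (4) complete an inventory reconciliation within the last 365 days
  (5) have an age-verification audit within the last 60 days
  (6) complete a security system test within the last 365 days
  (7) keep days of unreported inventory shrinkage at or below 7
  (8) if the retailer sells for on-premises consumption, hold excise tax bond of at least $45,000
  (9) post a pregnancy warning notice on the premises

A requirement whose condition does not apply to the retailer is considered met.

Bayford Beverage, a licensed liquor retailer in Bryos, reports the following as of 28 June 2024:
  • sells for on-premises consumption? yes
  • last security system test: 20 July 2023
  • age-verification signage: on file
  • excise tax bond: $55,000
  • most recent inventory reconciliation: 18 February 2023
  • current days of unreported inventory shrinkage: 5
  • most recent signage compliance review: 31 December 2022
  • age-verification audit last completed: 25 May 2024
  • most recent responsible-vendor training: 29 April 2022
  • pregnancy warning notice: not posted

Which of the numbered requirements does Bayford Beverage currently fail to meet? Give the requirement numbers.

1. age-verification signage present → met
2. signage compliance review 545 days ago vs limit 540 → not met
3. responsible-vendor training 791 days ago vs limit 730 → not met
4. inventory reconciliation 496 days ago vs limit 365 → not met
5. age-verification audit 34 days ago vs limit 60 → met
6. security system test 344 days ago vs limit 365 → met
7. days of unreported inventory shrinkage 5 ≤ 7 → met
8. condition 'sells for on-premises consumption' holds; excise tax bond $55,000 ≥ $45,000 → met
9. pregnancy warning notice absent → not met
Not met: 2, 3, 4, 9

2, 3, 4, 9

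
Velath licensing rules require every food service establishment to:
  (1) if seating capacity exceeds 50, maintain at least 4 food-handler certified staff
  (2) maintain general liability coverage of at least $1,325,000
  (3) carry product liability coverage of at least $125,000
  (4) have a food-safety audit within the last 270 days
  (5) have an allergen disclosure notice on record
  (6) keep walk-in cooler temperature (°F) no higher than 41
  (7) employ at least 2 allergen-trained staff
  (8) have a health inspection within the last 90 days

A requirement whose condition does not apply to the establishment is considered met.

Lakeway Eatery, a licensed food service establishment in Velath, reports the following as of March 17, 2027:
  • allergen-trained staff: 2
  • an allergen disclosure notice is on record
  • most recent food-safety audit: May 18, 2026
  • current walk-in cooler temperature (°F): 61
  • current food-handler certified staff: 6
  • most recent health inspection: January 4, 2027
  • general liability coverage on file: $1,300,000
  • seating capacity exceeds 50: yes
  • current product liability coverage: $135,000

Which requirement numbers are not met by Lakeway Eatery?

1. condition 'seating capacity exceeds 50' holds; food-handler certified staff 6 ≥ 4 → met
2. general liability coverage $1,300,000 < $1,325,000 → not met
3. product liability coverage $135,000 ≥ $125,000 → met
4. food-safety audit 303 days ago vs limit 270 → not met
5. allergen disclosure notice present → met
6. walk-in cooler temperature (°F) 61 > 41 → not met
7. allergen-trained staff 2 ≥ 2 → met
8. health inspection 72 days ago vs limit 90 → met
Not met: 2, 4, 6

2, 4, 6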